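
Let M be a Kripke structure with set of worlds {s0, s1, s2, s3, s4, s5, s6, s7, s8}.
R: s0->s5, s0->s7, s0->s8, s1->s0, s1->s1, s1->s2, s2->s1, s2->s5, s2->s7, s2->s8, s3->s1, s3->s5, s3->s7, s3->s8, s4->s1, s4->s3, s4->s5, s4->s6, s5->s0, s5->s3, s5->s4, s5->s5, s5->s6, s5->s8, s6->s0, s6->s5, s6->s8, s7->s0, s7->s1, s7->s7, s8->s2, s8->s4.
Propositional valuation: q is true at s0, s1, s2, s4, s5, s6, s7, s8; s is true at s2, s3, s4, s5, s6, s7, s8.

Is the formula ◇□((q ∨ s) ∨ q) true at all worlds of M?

Let φ = ◇□((q ∨ s) ∨ q). Evaluate φ at each world:
  s0 (successors {s5, s7, s8}): φ is true.
  s1 (successors {s0, s1, s2}): φ is true.
  s2 (successors {s1, s5, s7, s8}): φ is true.
  s3 (successors {s1, s5, s7, s8}): φ is true.
  s4 (successors {s1, s3, s5, s6}): φ is true.
  s5 (successors {s0, s3, s4, s5, s6, s8}): φ is true.
  s6 (successors {s0, s5, s8}): φ is true.
  s7 (successors {s0, s1, s7}): φ is true.
  s8 (successors {s2, s4}): φ is true.
For instance, at s3:
  At s3: ◇□((q ∨ s) ∨ q) requires □((q ∨ s) ∨ q) at some successor in {s1, s5, s7, s8}.
    □((q ∨ s) ∨ q) holds at s1, so ◇□((q ∨ s) ∨ q) is true at s3.
      At s1: □((q ∨ s) ∨ q) requires (q ∨ s) ∨ q at every successor {s0, s1, s2}.
        At s0: (q ∨ s) ∨ q is true.
        At s1: (q ∨ s) ∨ q is true.
        At s2: (q ∨ s) ∨ q is true.
      So □((q ∨ s) ∨ q) is true at s1.

Yes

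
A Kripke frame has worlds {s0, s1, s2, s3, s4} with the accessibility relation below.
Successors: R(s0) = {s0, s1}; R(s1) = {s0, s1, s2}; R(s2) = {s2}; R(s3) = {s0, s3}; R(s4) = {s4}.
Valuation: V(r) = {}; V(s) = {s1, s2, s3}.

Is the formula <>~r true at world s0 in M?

At s0: <>~r requires ~r at some successor in {s0, s1}.
  ~r holds at s0, so <>~r is true at s0.

Yes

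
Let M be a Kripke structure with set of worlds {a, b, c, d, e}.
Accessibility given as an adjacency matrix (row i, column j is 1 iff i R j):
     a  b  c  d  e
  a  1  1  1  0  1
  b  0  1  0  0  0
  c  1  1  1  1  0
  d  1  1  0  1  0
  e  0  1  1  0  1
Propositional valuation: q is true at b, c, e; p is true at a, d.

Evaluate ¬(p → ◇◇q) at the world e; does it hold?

At e: p → ◇◇q is true, so ¬(p → ◇◇q) is false.
  At e: p is false, ◇◇q is true, so p → ◇◇q is true.
    At e: ◇◇q requires ◇q at some successor in {b, c, e}.
      ◇q holds at b, so ◇◇q is true at e.

No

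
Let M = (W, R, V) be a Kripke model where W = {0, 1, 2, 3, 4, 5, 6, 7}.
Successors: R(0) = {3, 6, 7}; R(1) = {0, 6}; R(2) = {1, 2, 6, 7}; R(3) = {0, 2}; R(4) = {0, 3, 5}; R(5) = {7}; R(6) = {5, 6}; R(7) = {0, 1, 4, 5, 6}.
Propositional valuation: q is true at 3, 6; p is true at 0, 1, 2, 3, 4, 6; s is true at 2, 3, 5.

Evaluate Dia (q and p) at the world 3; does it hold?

Recall that Dia ψ holds at a world iff ψ holds at some accessible world.
At 3: Dia (q and p) requires q and p at some successor in {0, 2}.
  At 0: q and p is false.
  At 2: q and p is false.
So Dia (q and p) is false at 3.

No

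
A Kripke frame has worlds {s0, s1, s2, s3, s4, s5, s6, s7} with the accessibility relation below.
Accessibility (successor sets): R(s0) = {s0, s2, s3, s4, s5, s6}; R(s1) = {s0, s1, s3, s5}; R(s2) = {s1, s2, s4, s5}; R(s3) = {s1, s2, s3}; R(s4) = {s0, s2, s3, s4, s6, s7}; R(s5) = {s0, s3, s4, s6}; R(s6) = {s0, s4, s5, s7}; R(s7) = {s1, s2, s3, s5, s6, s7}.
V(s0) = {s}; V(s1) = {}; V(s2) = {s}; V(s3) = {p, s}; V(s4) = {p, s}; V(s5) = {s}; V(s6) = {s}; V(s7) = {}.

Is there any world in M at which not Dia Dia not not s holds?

Let φ = not Dia Dia not not s. Evaluate φ at each world:
  s0 (successors {s0, s2, s3, s4, s5, s6}): φ is false.
  s1 (successors {s0, s1, s3, s5}): φ is false.
  s2 (successors {s1, s2, s4, s5}): φ is false.
  s3 (successors {s1, s2, s3}): φ is false.
  s4 (successors {s0, s2, s3, s4, s6, s7}): φ is false.
  s5 (successors {s0, s3, s4, s6}): φ is false.
  s6 (successors {s0, s4, s5, s7}): φ is false.
  s7 (successors {s1, s2, s3, s5, s6, s7}): φ is false.
For instance, at s5:
  At s5: Dia Dia not not s is true, so not Dia Dia not not s is false.
    At s5: Dia Dia not not s requires Dia not not s at some successor in {s0, s3, s4, s6}.
      Dia not not s holds at s0, so Dia Dia not not s is true at s5.

No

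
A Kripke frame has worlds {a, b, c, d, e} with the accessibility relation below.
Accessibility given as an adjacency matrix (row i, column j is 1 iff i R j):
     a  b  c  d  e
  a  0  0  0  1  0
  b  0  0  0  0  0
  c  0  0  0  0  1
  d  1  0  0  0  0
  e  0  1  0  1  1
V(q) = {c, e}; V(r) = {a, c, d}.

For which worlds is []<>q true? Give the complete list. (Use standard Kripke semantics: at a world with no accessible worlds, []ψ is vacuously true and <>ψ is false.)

b, c

Let φ = []<>q. Evaluate φ at each world:
  a (successors {d}): φ is false.
  b (successors ∅): φ is true.
  c (successors {e}): φ is true.
  d (successors {a}): φ is false.
  e (successors {b, d, e}): φ is false.
For instance, at a:
  At a: []<>q requires <>q at every successor {d}.
    <>q fails at d, so []<>q is false at a.
      At d: <>q requires q at some successor in {a}.
        At a: q is false.
      So <>q is false at d.
Satisfying worlds: {b, c}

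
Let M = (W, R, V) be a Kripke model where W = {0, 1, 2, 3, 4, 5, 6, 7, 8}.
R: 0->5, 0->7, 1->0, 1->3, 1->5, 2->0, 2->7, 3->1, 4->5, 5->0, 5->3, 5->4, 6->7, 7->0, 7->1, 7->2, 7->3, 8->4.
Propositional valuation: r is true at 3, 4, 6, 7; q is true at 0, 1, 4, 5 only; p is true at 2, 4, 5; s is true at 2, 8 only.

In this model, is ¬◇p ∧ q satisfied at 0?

No

At 0: ¬◇p is false, q is true, so ¬◇p ∧ q is false.
  At 0: ◇p is true, so ¬◇p is false.
    At 0: ◇p requires p at some successor in {5, 7}.
      p holds at 5, so ◇p is true at 0.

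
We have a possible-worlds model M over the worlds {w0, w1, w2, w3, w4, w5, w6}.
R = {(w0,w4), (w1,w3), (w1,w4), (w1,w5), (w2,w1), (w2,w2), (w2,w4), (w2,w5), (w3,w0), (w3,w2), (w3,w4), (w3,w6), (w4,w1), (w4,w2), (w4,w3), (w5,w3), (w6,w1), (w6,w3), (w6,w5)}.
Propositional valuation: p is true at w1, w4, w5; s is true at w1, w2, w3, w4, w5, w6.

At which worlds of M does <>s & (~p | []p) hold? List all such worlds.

w0, w2, w3, w6

Recall that []ψ holds at a world iff ψ holds at every accessible world, and <>ψ holds iff ψ holds at some accessible world.
Let φ = <>s & (~p | []p). Evaluate φ at each world:
  w0 (successors {w4}): φ is true.
  w1 (successors {w3, w4, w5}): φ is false.
  w2 (successors {w1, w2, w4, w5}): φ is true.
  w3 (successors {w0, w2, w4, w6}): φ is true.
  w4 (successors {w1, w2, w3}): φ is false.
  w5 (successors {w3}): φ is false.
  w6 (successors {w1, w3, w5}): φ is true.
For instance, at w0:
  At w0: <>s is true, ~p | []p is true, so <>s & (~p | []p) is true.
    At w0: <>s requires s at some successor in {w4}.
      s holds at w4, so <>s is true at w0.
    At w0: ~p is true, []p is true, so ~p | []p is true.
      At w0: []p requires p at every successor {w4}.
        At w4: p is true.
      So []p is true at w0.
Satisfying worlds: {w0, w2, w3, w6}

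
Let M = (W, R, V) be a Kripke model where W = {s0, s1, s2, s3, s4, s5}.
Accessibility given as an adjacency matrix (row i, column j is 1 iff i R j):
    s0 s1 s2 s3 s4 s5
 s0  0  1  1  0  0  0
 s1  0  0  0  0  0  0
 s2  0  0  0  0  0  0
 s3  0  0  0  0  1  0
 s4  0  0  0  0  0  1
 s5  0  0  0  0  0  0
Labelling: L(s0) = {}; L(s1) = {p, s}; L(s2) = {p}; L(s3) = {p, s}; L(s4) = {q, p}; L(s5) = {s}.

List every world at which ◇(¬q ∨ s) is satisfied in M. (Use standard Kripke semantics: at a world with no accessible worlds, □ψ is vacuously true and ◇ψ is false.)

s0, s4

Let φ = ◇(¬q ∨ s). Evaluate φ at each world:
  s0 (successors {s1, s2}): φ is true.
  s1 (successors ∅): φ is false.
  s2 (successors ∅): φ is false.
  s3 (successors {s4}): φ is false.
  s4 (successors {s5}): φ is true.
  s5 (successors ∅): φ is false.
For instance, at s3:
  At s3: ◇(¬q ∨ s) requires ¬q ∨ s at some successor in {s4}.
    At s4: ¬q ∨ s is false.
  So ◇(¬q ∨ s) is false at s3.
Satisfying worlds: {s0, s4}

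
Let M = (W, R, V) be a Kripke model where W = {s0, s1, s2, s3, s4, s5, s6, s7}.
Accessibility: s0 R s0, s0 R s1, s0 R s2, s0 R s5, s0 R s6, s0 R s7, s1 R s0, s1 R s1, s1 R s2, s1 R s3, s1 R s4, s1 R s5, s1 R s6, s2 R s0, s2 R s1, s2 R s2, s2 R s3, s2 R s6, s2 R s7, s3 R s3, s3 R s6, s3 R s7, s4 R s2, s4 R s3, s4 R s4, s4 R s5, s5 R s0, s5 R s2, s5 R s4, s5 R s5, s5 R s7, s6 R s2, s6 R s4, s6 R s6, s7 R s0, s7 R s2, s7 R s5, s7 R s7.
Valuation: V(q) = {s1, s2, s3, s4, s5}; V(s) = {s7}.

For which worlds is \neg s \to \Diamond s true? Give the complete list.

s0, s2, s3, s5, s7

Let φ = \neg s \to \Diamond s. Evaluate φ at each world:
  s0 (successors {s0, s1, s2, s5, s6, s7}): φ is true.
  s1 (successors {s0, s1, s2, s3, s4, s5, s6}): φ is false.
  s2 (successors {s0, s1, s2, s3, s6, s7}): φ is true.
  s3 (successors {s3, s6, s7}): φ is true.
  s4 (successors {s2, s3, s4, s5}): φ is false.
  s5 (successors {s0, s2, s4, s5, s7}): φ is true.
  s6 (successors {s2, s4, s6}): φ is false.
  s7 (successors {s0, s2, s5, s7}): φ is true.
For instance, at s3:
  At s3: \neg s is true, \Diamond s is true, so \neg s \to \Diamond s is true.
    At s3: \Diamond s requires s at some successor in {s3, s6, s7}.
      s holds at s7, so \Diamond s is true at s3.
Satisfying worlds: {s0, s2, s3, s5, s7}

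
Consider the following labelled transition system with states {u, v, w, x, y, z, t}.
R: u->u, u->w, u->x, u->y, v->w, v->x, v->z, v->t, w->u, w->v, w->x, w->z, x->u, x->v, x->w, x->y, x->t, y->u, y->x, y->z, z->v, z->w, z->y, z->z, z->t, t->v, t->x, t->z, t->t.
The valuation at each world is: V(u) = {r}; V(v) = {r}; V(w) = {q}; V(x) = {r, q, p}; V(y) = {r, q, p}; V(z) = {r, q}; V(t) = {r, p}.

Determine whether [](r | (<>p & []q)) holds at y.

Recall that []ψ holds at a world iff ψ holds at every accessible world, and <>ψ holds iff ψ holds at some accessible world.
At y: [](r | (<>p & []q)) requires r | (<>p & []q) at every successor {u, x, z}.
    At u: r is true, <>p & []q is false, so r | (<>p & []q) is true.
      At u: <>p is true, []q is false, so <>p & []q is false.
    At x: r is true, <>p & []q is false, so r | (<>p & []q) is true.
      At x: <>p is true, []q is false, so <>p & []q is false.
    At z: r is true, <>p & []q is false, so r | (<>p & []q) is true.
      At z: <>p is true, []q is false, so <>p & []q is false.
So [](r | (<>p & []q)) is true at y.

Yes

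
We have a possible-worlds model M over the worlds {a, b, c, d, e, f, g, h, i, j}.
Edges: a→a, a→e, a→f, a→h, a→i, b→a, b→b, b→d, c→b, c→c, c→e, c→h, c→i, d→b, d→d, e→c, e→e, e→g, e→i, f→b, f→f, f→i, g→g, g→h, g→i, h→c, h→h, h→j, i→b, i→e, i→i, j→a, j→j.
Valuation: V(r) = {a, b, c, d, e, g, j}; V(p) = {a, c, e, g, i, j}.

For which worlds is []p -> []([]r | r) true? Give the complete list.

a, b, c, d, f, g, h, i, j

Recall that []ψ holds at a world iff ψ holds at every accessible world, and <>ψ holds iff ψ holds at some accessible world.
Let φ = []p -> []([]r | r). Evaluate φ at each world:
  a (successors {a, e, f, h, i}): φ is true.
  b (successors {a, b, d}): φ is true.
  c (successors {b, c, e, h, i}): φ is true.
  d (successors {b, d}): φ is true.
  e (successors {c, e, g, i}): φ is false.
  f (successors {b, f, i}): φ is true.
  g (successors {g, h, i}): φ is true.
  h (successors {c, h, j}): φ is true.
  i (successors {b, e, i}): φ is true.
  j (successors {a, j}): φ is true.
For instance, at g:
  At g: []p is false, []([]r | r) is false, so []p -> []([]r | r) is true.
    At g: []p requires p at every successor {g, h, i}.
      p fails at h, so []p is false at g.
    At g: []([]r | r) requires []r | r at every successor {g, h, i}.
      []r | r fails at h, so []([]r | r) is false at g.
Satisfying worlds: {a, b, c, d, f, g, h, i, j}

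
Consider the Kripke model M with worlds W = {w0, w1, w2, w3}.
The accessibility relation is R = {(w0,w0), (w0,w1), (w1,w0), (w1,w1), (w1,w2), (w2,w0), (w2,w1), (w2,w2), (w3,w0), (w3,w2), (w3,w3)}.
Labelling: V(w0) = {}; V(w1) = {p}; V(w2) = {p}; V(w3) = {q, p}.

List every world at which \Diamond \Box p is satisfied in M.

none

Let φ = \Diamond \Box p. Evaluate φ at each world:
  w0 (successors {w0, w1}): φ is false.
  w1 (successors {w0, w1, w2}): φ is false.
  w2 (successors {w0, w1, w2}): φ is false.
  w3 (successors {w0, w2, w3}): φ is false.
For instance, at w2:
  At w2: \Diamond \Box p requires \Box p at some successor in {w0, w1, w2}.
    At w0: \Box p is false.
    At w1: \Box p is false.
    At w2: \Box p is false.
  So \Diamond \Box p is false at w2.
Satisfying worlds: none.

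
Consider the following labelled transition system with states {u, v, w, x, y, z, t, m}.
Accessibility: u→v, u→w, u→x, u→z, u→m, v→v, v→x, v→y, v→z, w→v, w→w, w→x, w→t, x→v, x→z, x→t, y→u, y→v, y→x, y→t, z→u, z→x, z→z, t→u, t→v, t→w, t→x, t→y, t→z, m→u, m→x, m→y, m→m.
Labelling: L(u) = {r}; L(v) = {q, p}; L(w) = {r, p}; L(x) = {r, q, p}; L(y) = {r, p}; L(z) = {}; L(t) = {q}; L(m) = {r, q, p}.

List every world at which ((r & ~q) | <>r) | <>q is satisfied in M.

u, v, w, x, y, z, t, m

Let φ = ((r & ~q) | <>r) | <>q. Evaluate φ at each world:
  u (successors {v, w, x, z, m}): φ is true.
  v (successors {v, x, y, z}): φ is true.
  w (successors {v, w, x, t}): φ is true.
  x (successors {v, z, t}): φ is true.
  y (successors {u, v, x, t}): φ is true.
  z (successors {u, x, z}): φ is true.
  t (successors {u, v, w, x, y, z}): φ is true.
  m (successors {u, x, y, m}): φ is true.
For instance, at v:
  At v: (r & ~q) | <>r is true, <>q is true, so ((r & ~q) | <>r) | <>q is true.
    At v: r & ~q is false, <>r is true, so (r & ~q) | <>r is true.
      At v: <>r requires r at some successor in {v, x, y, z}.
        r holds at x, so <>r is true at v.
    At v: <>q requires q at some successor in {v, x, y, z}.
      q holds at v, so <>q is true at v.
Satisfying worlds: {u, v, w, x, y, z, t, m}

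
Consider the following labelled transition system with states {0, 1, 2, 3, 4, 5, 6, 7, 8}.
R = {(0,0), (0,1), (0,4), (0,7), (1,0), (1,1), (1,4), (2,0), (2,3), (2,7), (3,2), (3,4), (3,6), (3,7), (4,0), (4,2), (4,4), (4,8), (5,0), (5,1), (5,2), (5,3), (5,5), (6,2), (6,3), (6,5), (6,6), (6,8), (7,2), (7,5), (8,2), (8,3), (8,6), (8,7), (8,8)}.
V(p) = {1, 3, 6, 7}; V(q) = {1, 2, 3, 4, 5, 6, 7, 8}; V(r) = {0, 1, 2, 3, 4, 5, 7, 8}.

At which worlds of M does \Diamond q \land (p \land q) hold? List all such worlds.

Recall that \Diamond ψ holds at a world iff ψ holds at some accessible world.
Let φ = \Diamond q \land (p \land q). Evaluate φ at each world:
  0 (successors {0, 1, 4, 7}): φ is false.
  1 (successors {0, 1, 4}): φ is true.
  2 (successors {0, 3, 7}): φ is false.
  3 (successors {2, 4, 6, 7}): φ is true.
  4 (successors {0, 2, 4, 8}): φ is false.
  5 (successors {0, 1, 2, 3, 5}): φ is false.
  6 (successors {2, 3, 5, 6, 8}): φ is true.
  7 (successors {2, 5}): φ is true.
  8 (successors {2, 3, 6, 7, 8}): φ is false.
For instance, at 0:
  At 0: \Diamond q is true, p \land q is false, so \Diamond q \land (p \land q) is false.
    At 0: \Diamond q requires q at some successor in {0, 1, 4, 7}.
      q holds at 1, so \Diamond q is true at 0.
Satisfying worlds: {1, 3, 6, 7}

1, 3, 6, 7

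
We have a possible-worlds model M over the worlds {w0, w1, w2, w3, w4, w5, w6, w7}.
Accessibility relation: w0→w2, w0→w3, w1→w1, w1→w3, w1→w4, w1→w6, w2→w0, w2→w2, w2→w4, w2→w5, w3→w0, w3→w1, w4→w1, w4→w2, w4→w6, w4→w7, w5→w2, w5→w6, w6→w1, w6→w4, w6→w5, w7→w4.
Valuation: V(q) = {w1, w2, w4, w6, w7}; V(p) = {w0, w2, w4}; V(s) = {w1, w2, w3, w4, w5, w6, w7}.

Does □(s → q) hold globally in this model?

Let φ = □(s → q). Evaluate φ at each world:
  w0 (successors {w2, w3}): φ is false.
  w1 (successors {w1, w3, w4, w6}): φ is false.
  w2 (successors {w0, w2, w4, w5}): φ is false.
  w3 (successors {w0, w1}): φ is true.
  w4 (successors {w1, w2, w6, w7}): φ is true.
  w5 (successors {w2, w6}): φ is true.
  w6 (successors {w1, w4, w5}): φ is false.
  w7 (successors {w4}): φ is true.
Detail at w0 (counterexample):
  At w0: □(s → q) requires s → q at every successor {w2, w3}.
    s → q fails at w3, so □(s → q) is false at w0.

No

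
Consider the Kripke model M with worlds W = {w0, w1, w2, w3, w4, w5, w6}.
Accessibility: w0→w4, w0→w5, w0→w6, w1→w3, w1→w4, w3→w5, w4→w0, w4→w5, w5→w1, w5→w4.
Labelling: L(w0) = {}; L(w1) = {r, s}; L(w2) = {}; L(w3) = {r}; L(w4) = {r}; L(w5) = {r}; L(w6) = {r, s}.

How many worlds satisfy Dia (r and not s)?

Recall that Dia ψ holds at a world iff ψ holds at some accessible world.
Let φ = Dia (r and not s). Evaluate φ at each world:
  w0 (successors {w4, w5, w6}): φ is true.
  w1 (successors {w3, w4}): φ is true.
  w2 (successors ∅): φ is false.
  w3 (successors {w5}): φ is true.
  w4 (successors {w0, w5}): φ is true.
  w5 (successors {w1, w4}): φ is true.
  w6 (successors ∅): φ is false.
For instance, at w3:
  At w3: Dia (r and not s) requires r and not s at some successor in {w5}.
    r and not s holds at w5, so Dia (r and not s) is true at w3.
Satisfying worlds: {w0, w1, w3, w4, w5}

5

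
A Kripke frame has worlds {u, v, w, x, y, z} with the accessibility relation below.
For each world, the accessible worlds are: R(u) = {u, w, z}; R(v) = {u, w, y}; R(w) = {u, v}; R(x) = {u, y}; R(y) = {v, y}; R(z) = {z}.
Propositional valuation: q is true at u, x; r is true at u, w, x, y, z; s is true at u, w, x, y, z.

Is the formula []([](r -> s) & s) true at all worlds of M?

No

Let φ = []([](r -> s) & s). Evaluate φ at each world:
  u (successors {u, w, z}): φ is true.
  v (successors {u, w, y}): φ is true.
  w (successors {u, v}): φ is false.
  x (successors {u, y}): φ is true.
  y (successors {v, y}): φ is false.
  z (successors {z}): φ is true.
Detail at w (counterexample):
  At w: []([](r -> s) & s) requires [](r -> s) & s at every successor {u, v}.
    [](r -> s) & s fails at v, so []([](r -> s) & s) is false at w.
      At v: [](r -> s) is true, s is false, so [](r -> s) & s is false.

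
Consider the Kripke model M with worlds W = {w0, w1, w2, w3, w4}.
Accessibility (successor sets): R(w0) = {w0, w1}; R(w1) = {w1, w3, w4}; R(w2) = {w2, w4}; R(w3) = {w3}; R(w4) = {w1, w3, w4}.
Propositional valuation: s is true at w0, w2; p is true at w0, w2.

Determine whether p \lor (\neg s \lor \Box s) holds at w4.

Yes

Recall that \Box ψ holds at a world iff ψ holds at every accessible world, and \Diamond ψ holds iff ψ holds at some accessible world.
At w4: p is false, \neg s \lor \Box s is true, so p \lor (\neg s \lor \Box s) is true.
  At w4: \neg s is true, \Box s is false, so \neg s \lor \Box s is true.
    At w4: \Box s requires s at every successor {w1, w3, w4}.
      s fails at w1, so \Box s is false at w4.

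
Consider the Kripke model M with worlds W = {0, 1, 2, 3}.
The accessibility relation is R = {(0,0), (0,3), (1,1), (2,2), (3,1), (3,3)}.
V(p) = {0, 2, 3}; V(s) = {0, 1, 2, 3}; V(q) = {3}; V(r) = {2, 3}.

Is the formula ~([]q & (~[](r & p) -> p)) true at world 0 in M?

Recall that []ψ holds at a world iff ψ holds at every accessible world, and <>ψ holds iff ψ holds at some accessible world.
At 0: []q & (~[](r & p) -> p) is false, so ~([]q & (~[](r & p) -> p)) is true.
  At 0: []q is false, ~[](r & p) -> p is true, so []q & (~[](r & p) -> p) is false.
    At 0: []q requires q at every successor {0, 3}.
      q fails at 0, so []q is false at 0.
    At 0: ~[](r & p) is true, p is true, so ~[](r & p) -> p is true.
      At 0: [](r & p) is false, so ~[](r & p) is true.

Yes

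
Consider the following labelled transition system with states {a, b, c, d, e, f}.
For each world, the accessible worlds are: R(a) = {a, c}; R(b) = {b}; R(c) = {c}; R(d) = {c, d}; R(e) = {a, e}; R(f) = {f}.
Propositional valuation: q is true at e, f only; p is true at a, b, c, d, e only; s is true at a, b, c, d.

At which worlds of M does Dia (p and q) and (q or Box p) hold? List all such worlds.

e

Let φ = Dia (p and q) and (q or Box p). Evaluate φ at each world:
  a (successors {a, c}): φ is false.
  b (successors {b}): φ is false.
  c (successors {c}): φ is false.
  d (successors {c, d}): φ is false.
  e (successors {a, e}): φ is true.
  f (successors {f}): φ is false.
For instance, at c:
  At c: Dia (p and q) is false, q or Box p is true, so Dia (p and q) and (q or Box p) is false.
    At c: Dia (p and q) requires p and q at some successor in {c}.
      At c: p and q is false.
    So Dia (p and q) is false at c.
    At c: q is false, Box p is true, so q or Box p is true.
      At c: Box p requires p at every successor {c}.
        At c: p is true.
      So Box p is true at c.
Satisfying worlds: {e}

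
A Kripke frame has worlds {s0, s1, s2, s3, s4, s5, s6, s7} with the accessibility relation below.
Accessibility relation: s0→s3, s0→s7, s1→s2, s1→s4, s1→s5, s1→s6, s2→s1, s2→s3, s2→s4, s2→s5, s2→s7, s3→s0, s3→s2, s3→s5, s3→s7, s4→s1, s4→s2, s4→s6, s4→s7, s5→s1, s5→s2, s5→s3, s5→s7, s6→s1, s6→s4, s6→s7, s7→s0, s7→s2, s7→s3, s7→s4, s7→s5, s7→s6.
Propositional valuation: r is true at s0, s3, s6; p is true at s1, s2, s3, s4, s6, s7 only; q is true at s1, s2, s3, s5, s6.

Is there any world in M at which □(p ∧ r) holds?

Recall that □ψ holds at a world iff ψ holds at every accessible world, and ◇ψ holds iff ψ holds at some accessible world.
Let φ = □(p ∧ r). Evaluate φ at each world:
  s0 (successors {s3, s7}): φ is false.
  s1 (successors {s2, s4, s5, s6}): φ is false.
  s2 (successors {s1, s3, s4, s5, s7}): φ is false.
  s3 (successors {s0, s2, s5, s7}): φ is false.
  s4 (successors {s1, s2, s6, s7}): φ is false.
  s5 (successors {s1, s2, s3, s7}): φ is false.
  s6 (successors {s1, s4, s7}): φ is false.
  s7 (successors {s0, s2, s3, s4, s5, s6}): φ is false.
For instance, at s4:
  At s4: □(p ∧ r) requires p ∧ r at every successor {s1, s2, s6, s7}.
    p ∧ r fails at s1, so □(p ∧ r) is false at s4.

No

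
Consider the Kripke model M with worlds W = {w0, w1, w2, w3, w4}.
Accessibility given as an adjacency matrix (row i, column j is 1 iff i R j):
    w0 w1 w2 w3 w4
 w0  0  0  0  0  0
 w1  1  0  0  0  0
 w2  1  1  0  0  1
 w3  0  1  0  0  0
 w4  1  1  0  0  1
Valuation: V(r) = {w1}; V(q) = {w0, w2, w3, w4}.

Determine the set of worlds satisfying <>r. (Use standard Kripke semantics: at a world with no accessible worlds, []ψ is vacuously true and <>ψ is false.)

Recall that <>ψ holds at a world iff ψ holds at some accessible world.
Let φ = <>r. Evaluate φ at each world:
  w0 (successors ∅): φ is false.
  w1 (successors {w0}): φ is false.
  w2 (successors {w0, w1, w4}): φ is true.
  w3 (successors {w1}): φ is true.
  w4 (successors {w0, w1, w4}): φ is true.
For instance, at w2:
  At w2: <>r requires r at some successor in {w0, w1, w4}.
    r holds at w1, so <>r is true at w2.
Satisfying worlds: {w2, w3, w4}

w2, w3, w4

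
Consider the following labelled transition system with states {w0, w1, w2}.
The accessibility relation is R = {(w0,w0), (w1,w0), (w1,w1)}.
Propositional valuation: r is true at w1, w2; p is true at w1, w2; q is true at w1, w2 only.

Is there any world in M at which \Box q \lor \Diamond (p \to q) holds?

Let φ = \Box q \lor \Diamond (p \to q). Evaluate φ at each world:
  w0 (successors {w0}): φ is true.
  w1 (successors {w0, w1}): φ is true.
  w2 (successors ∅): φ is true.
Detail at w0 (witness):
  At w0: \Box q is false, \Diamond (p \to q) is true, so \Box q \lor \Diamond (p \to q) is true.
    At w0: \Box q requires q at every successor {w0}.
      q fails at w0, so \Box q is false at w0.
    At w0: \Diamond (p \to q) requires p \to q at some successor in {w0}.
      p \to q holds at w0, so \Diamond (p \to q) is true at w0.

Yes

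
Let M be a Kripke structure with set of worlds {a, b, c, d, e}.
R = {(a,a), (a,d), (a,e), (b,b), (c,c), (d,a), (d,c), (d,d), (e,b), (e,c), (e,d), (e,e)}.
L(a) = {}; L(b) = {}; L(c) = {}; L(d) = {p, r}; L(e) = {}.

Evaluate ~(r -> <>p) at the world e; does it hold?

No

Recall that <>ψ holds at a world iff ψ holds at some accessible world.
At e: r -> <>p is true, so ~(r -> <>p) is false.
  At e: r is false, <>p is true, so r -> <>p is true.
    At e: <>p requires p at some successor in {b, c, d, e}.
      p holds at d, so <>p is true at e.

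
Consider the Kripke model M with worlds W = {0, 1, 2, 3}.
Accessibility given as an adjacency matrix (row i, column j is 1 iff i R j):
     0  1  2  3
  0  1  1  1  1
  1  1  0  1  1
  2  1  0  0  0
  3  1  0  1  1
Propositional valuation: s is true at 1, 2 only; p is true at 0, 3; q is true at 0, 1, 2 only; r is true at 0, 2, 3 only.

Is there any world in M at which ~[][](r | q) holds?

No

Recall that []ψ holds at a world iff ψ holds at every accessible world, and <>ψ holds iff ψ holds at some accessible world.
Let φ = ~[][](r | q). Evaluate φ at each world:
  0 (successors {0, 1, 2, 3}): φ is false.
  1 (successors {0, 2, 3}): φ is false.
  2 (successors {0}): φ is false.
  3 (successors {0, 2, 3}): φ is false.
For instance, at 1:
  At 1: [][](r | q) is true, so ~[][](r | q) is false.
    At 1: [][](r | q) requires [](r | q) at every successor {0, 2, 3}.
      At 0: [](r | q) is true.
      At 2: [](r | q) is true.
      At 3: [](r | q) is true.
    So [][](r | q) is true at 1.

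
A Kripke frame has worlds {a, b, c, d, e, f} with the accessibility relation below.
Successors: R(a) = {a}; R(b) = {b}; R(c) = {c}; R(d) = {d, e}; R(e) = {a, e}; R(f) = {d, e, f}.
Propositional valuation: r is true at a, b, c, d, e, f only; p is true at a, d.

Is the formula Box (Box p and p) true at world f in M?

At f: Box (Box p and p) requires Box p and p at every successor {d, e, f}.
  Box p and p fails at d, so Box (Box p and p) is false at f.
    At d: Box p is false, p is true, so Box p and p is false.
      At d: Box p requires p at every successor {d, e}.
        p fails at e, so Box p is false at d.

No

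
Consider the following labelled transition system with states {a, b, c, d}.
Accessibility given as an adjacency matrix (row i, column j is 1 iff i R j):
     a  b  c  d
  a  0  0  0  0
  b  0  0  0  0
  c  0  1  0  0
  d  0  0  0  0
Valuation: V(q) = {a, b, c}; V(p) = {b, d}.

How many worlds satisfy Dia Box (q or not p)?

Let φ = Dia Box (q or not p). Evaluate φ at each world:
  a (successors ∅): φ is false.
  b (successors ∅): φ is false.
  c (successors {b}): φ is true.
  d (successors ∅): φ is false.
For instance, at c:
  At c: Dia Box (q or not p) requires Box (q or not p) at some successor in {b}.
    Box (q or not p) holds at b, so Dia Box (q or not p) is true at c.
      At b: no accessible worlds, so Box (q or not p) holds vacuously.
Satisfying worlds: {c}

1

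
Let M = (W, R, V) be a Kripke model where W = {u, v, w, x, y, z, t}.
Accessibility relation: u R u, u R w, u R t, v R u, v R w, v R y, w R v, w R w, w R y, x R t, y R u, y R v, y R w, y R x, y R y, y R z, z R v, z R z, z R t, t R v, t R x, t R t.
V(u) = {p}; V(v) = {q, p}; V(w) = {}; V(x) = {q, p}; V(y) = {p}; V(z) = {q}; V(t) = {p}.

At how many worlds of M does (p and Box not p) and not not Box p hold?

0

Let φ = (p and Box not p) and not not Box p. Evaluate φ at each world:
  u (successors {u, w, t}): φ is false.
  v (successors {u, w, y}): φ is false.
  w (successors {v, w, y}): φ is false.
  x (successors {t}): φ is false.
  y (successors {u, v, w, x, y, z}): φ is false.
  z (successors {v, z, t}): φ is false.
  t (successors {v, x, t}): φ is false.
For instance, at t:
  At t: p and Box not p is false, not not Box p is true, so (p and Box not p) and not not Box p is false.
    At t: p is true, Box not p is false, so p and Box not p is false.
      At t: Box not p requires not p at every successor {v, x, t}.
        not p fails at v, so Box not p is false at t.
    At t: not Box p is false, so not not Box p is true.
      At t: Box p is true, so not Box p is false.
Satisfying worlds: none.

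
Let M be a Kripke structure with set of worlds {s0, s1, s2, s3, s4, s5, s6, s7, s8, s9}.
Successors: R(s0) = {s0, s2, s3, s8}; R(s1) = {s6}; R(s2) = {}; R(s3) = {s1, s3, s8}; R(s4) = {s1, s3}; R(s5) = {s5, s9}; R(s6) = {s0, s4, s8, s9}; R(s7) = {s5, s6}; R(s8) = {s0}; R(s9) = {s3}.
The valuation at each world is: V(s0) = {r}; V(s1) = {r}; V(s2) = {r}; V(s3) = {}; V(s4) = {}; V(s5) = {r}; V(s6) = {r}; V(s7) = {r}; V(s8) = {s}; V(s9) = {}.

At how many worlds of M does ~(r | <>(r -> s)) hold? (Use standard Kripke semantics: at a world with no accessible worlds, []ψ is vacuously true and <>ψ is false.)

Let φ = ~(r | <>(r -> s)). Evaluate φ at each world:
  s0 (successors {s0, s2, s3, s8}): φ is false.
  s1 (successors {s6}): φ is false.
  s2 (successors ∅): φ is false.
  s3 (successors {s1, s3, s8}): φ is false.
  s4 (successors {s1, s3}): φ is false.
  s5 (successors {s5, s9}): φ is false.
  s6 (successors {s0, s4, s8, s9}): φ is false.
  s7 (successors {s5, s6}): φ is false.
  s8 (successors {s0}): φ is true.
  s9 (successors {s3}): φ is false.
For instance, at s9:
  At s9: r | <>(r -> s) is true, so ~(r | <>(r -> s)) is false.
    At s9: r is false, <>(r -> s) is true, so r | <>(r -> s) is true.
      At s9: <>(r -> s) requires r -> s at some successor in {s3}.
        r -> s holds at s3, so <>(r -> s) is true at s9.
Satisfying worlds: {s8}

1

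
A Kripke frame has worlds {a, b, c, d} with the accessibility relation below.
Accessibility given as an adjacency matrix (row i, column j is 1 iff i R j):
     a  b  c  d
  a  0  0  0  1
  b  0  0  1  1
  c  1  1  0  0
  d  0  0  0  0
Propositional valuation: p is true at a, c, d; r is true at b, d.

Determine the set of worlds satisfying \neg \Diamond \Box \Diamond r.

Let φ = \neg \Diamond \Box \Diamond r. Evaluate φ at each world:
  a (successors {d}): φ is false.
  b (successors {c, d}): φ is false.
  c (successors {a, b}): φ is true.
  d (successors ∅): φ is true.
For instance, at b:
  At b: \Diamond \Box \Diamond r is true, so \neg \Diamond \Box \Diamond r is false.
    At b: \Diamond \Box \Diamond r requires \Box \Diamond r at some successor in {c, d}.
      \Box \Diamond r holds at c, so \Diamond \Box \Diamond r is true at b.
Satisfying worlds: {c, d}

c, d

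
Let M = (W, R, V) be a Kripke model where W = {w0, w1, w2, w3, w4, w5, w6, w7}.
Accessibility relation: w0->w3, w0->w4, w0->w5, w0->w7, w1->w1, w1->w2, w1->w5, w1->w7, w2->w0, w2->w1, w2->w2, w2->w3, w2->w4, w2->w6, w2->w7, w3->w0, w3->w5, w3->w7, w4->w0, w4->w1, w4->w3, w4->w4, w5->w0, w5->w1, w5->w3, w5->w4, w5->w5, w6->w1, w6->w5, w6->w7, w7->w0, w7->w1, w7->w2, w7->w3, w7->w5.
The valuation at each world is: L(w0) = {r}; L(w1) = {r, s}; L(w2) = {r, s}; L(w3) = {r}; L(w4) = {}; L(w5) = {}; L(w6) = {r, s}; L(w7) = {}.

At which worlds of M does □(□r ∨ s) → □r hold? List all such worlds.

Let φ = □(□r ∨ s) → □r. Evaluate φ at each world:
  w0 (successors {w3, w4, w5, w7}): φ is true.
  w1 (successors {w1, w2, w5, w7}): φ is true.
  w2 (successors {w0, w1, w2, w3, w4, w6, w7}): φ is true.
  w3 (successors {w0, w5, w7}): φ is true.
  w4 (successors {w0, w1, w3, w4}): φ is true.
  w5 (successors {w0, w1, w3, w4, w5}): φ is true.
  w6 (successors {w1, w5, w7}): φ is true.
  w7 (successors {w0, w1, w2, w3, w5}): φ is true.
For instance, at w7:
  At w7: □(□r ∨ s) is false, □r is false, so □(□r ∨ s) → □r is true.
    At w7: □(□r ∨ s) requires □r ∨ s at every successor {w0, w1, w2, w3, w5}.
      □r ∨ s fails at w0, so □(□r ∨ s) is false at w7.
    At w7: □r requires r at every successor {w0, w1, w2, w3, w5}.
      r fails at w5, so □r is false at w7.
Satisfying worlds: {w0, w1, w2, w3, w4, w5, w6, w7}

w0, w1, w2, w3, w4, w5, w6, w7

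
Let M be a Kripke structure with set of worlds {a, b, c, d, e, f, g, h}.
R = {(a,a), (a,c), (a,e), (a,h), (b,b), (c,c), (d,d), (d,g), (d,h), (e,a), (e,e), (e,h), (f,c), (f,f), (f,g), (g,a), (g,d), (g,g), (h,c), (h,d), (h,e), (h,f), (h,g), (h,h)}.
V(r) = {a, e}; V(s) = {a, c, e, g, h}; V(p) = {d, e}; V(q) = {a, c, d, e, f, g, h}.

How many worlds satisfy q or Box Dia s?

Let φ = q or Box Dia s. Evaluate φ at each world:
  a (successors {a, c, e, h}): φ is true.
  b (successors {b}): φ is false.
  c (successors {c}): φ is true.
  d (successors {d, g, h}): φ is true.
  e (successors {a, e, h}): φ is true.
  f (successors {c, f, g}): φ is true.
  g (successors {a, d, g}): φ is true.
  h (successors {c, d, e, f, g, h}): φ is true.
For instance, at h:
  At h: q is true, Box Dia s is true, so q or Box Dia s is true.
    At h: Box Dia s requires Dia s at every successor {c, d, e, f, g, h}.
      At c: Dia s is true.
      At d: Dia s is true.
      At e: Dia s is true.
      At f: Dia s is true.
      At g: Dia s is true.
      At h: Dia s is true.
    So Box Dia s is true at h.
Satisfying worlds: {a, c, d, e, f, g, h}

7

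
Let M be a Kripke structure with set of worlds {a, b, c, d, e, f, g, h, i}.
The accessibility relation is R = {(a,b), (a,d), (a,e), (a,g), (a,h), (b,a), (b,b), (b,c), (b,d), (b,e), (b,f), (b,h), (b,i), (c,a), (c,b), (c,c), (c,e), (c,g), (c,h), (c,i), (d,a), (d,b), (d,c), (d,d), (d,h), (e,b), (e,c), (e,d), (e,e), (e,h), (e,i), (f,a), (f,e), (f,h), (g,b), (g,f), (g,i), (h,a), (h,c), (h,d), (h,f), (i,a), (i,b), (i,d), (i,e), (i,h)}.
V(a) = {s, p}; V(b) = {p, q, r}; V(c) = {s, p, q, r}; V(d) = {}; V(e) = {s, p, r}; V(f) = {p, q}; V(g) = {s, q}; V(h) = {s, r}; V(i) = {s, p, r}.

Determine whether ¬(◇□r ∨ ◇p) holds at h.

At h: ◇□r ∨ ◇p is true, so ¬(◇□r ∨ ◇p) is false.
  At h: ◇□r is false, ◇p is true, so ◇□r ∨ ◇p is true.
    At h: ◇□r requires □r at some successor in {a, c, d, f}.
      At a: □r is false.
      At c: □r is false.
      At d: □r is false.
      At f: □r is false.
    So ◇□r is false at h.
    At h: ◇p requires p at some successor in {a, c, d, f}.
      p holds at a, so ◇p is true at h.

No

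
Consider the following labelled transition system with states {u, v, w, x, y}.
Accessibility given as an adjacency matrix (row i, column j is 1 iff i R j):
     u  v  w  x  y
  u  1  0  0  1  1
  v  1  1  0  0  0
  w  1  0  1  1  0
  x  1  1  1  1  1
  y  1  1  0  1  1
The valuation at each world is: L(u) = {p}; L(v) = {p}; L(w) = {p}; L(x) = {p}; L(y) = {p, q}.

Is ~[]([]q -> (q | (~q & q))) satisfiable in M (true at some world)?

Let φ = ~[]([]q -> (q | (~q & q))). Evaluate φ at each world:
  u (successors {u, x, y}): φ is false.
  v (successors {u, v}): φ is false.
  w (successors {u, w, x}): φ is false.
  x (successors {u, v, w, x, y}): φ is false.
  y (successors {u, v, x, y}): φ is false.
For instance, at u:
  At u: []([]q -> (q | (~q & q))) is true, so ~[]([]q -> (q | (~q & q))) is false.
    At u: []([]q -> (q | (~q & q))) requires []q -> (q | (~q & q)) at every successor {u, x, y}.
      At u: []q -> (q | (~q & q)) is true.
      At x: []q -> (q | (~q & q)) is true.
      At y: []q -> (q | (~q & q)) is true.
    So []([]q -> (q | (~q & q))) is true at u.

No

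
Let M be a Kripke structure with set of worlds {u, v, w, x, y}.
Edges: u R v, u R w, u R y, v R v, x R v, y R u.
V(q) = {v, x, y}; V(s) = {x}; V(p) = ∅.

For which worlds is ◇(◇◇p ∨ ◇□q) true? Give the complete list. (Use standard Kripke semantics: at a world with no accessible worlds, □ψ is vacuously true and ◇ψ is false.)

u, v, x, y

Recall that □ψ holds at a world iff ψ holds at every accessible world, and ◇ψ holds iff ψ holds at some accessible world.
Let φ = ◇(◇◇p ∨ ◇□q). Evaluate φ at each world:
  u (successors {v, w, y}): φ is true.
  v (successors {v}): φ is true.
  w (successors ∅): φ is false.
  x (successors {v}): φ is true.
  y (successors {u}): φ is true.
For instance, at x:
  At x: ◇(◇◇p ∨ ◇□q) requires ◇◇p ∨ ◇□q at some successor in {v}.
    ◇◇p ∨ ◇□q holds at v, so ◇(◇◇p ∨ ◇□q) is true at x.
      At v: ◇◇p is false, ◇□q is true, so ◇◇p ∨ ◇□q is true.
Satisfying worlds: {u, v, x, y}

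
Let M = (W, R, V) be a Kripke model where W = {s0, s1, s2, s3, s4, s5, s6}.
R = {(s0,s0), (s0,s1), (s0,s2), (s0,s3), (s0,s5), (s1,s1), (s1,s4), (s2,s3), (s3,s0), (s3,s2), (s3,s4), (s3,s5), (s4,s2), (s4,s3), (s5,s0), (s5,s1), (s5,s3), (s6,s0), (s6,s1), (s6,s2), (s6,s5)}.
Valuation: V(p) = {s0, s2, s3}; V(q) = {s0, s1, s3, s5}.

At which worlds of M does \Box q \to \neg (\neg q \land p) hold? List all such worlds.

s0, s1, s3, s4, s5, s6

Recall that \Box ψ holds at a world iff ψ holds at every accessible world, and \Diamond ψ holds iff ψ holds at some accessible world.
Let φ = \Box q \to \neg (\neg q \land p). Evaluate φ at each world:
  s0 (successors {s0, s1, s2, s3, s5}): φ is true.
  s1 (successors {s1, s4}): φ is true.
  s2 (successors {s3}): φ is false.
  s3 (successors {s0, s2, s4, s5}): φ is true.
  s4 (successors {s2, s3}): φ is true.
  s5 (successors {s0, s1, s3}): φ is true.
  s6 (successors {s0, s1, s2, s5}): φ is true.
For instance, at s0:
  At s0: \Box q is false, \neg (\neg q \land p) is true, so \Box q \to \neg (\neg q \land p) is true.
    At s0: \Box q requires q at every successor {s0, s1, s2, s3, s5}.
      q fails at s2, so \Box q is false at s0.
Satisfying worlds: {s0, s1, s3, s4, s5, s6}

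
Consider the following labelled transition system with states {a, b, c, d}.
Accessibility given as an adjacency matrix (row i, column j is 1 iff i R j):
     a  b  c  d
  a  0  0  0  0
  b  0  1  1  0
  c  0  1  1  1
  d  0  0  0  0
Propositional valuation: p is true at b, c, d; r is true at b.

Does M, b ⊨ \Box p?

At b: \Box p requires p at every successor {b, c}.
  At b: p is true.
  At c: p is true.
So \Box p is true at b.

Yes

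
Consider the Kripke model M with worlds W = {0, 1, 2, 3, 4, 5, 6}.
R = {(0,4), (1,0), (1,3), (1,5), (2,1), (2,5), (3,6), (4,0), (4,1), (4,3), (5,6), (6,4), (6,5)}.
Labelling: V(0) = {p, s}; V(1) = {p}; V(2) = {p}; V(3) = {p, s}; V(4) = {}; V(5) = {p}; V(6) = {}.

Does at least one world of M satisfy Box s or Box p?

Yes

Let φ = Box s or Box p. Evaluate φ at each world:
  0 (successors {4}): φ is false.
  1 (successors {0, 3, 5}): φ is true.
  2 (successors {1, 5}): φ is true.
  3 (successors {6}): φ is false.
  4 (successors {0, 1, 3}): φ is true.
  5 (successors {6}): φ is false.
  6 (successors {4, 5}): φ is false.
Detail at 1 (witness):
  At 1: Box s is false, Box p is true, so Box s or Box p is true.
    At 1: Box s requires s at every successor {0, 3, 5}.
      s fails at 5, so Box s is false at 1.
    At 1: Box p requires p at every successor {0, 3, 5}.
      At 0: p is true.
      At 3: p is true.
      At 5: p is true.
    So Box p is true at 1.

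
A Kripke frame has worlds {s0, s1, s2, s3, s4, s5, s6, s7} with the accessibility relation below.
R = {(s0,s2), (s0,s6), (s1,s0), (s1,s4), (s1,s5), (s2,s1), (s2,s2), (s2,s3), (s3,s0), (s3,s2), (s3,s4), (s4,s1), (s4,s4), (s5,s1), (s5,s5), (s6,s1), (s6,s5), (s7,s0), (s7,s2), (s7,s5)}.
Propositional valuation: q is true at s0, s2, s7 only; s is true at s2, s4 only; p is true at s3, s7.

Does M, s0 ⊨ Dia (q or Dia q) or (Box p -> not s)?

Yes

Recall that Box ψ holds at a world iff ψ holds at every accessible world, and Dia ψ holds iff ψ holds at some accessible world.
At s0: Dia (q or Dia q) is true, Box p -> not s is true, so Dia (q or Dia q) or (Box p -> not s) is true.
  At s0: Dia (q or Dia q) requires q or Dia q at some successor in {s2, s6}.
    q or Dia q holds at s2, so Dia (q or Dia q) is true at s0.
      At s2: q is true, Dia q is true, so q or Dia q is true.
  At s0: Box p is false, not s is true, so Box p -> not s is true.
    At s0: Box p requires p at every successor {s2, s6}.
      p fails at s2, so Box p is false at s0.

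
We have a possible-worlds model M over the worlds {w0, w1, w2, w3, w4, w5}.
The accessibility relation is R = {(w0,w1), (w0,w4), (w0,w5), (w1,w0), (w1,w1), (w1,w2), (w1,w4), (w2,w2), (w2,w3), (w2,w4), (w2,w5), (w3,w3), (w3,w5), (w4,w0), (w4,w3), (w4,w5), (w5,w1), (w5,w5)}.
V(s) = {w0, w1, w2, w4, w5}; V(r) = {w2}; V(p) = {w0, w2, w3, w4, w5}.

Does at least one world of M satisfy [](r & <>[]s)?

Let φ = [](r & <>[]s). Evaluate φ at each world:
  w0 (successors {w1, w4, w5}): φ is false.
  w1 (successors {w0, w1, w2, w4}): φ is false.
  w2 (successors {w2, w3, w4, w5}): φ is false.
  w3 (successors {w3, w5}): φ is false.
  w4 (successors {w0, w3, w5}): φ is false.
  w5 (successors {w1, w5}): φ is false.
For instance, at w5:
  At w5: [](r & <>[]s) requires r & <>[]s at every successor {w1, w5}.
    r & <>[]s fails at w1, so [](r & <>[]s) is false at w5.
      At w1: r is false, <>[]s is true, so r & <>[]s is false.

No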